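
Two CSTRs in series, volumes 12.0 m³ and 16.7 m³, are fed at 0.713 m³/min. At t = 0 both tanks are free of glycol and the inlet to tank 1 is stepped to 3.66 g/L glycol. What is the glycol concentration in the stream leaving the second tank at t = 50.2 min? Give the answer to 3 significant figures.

Each tank obeys Vᵢ dCᵢ/dt = Q(Cᵢ₋₁ − Cᵢ), so τᵢ = Vᵢ/Q.
τ₁ = 12.0/0.713 = 16.830 min; τ₂ = 16.7/0.713 = 23.422 min.
Solving the cascade with C₁(0)=C₂(0)=0 gives C₂(t) = C_in[1 − (τ₁ e^(−t/τ₁) − τ₂ e^(−t/τ₂))/(τ₁ − τ₂)].
At t = 50.2: e^(−t/τ₁) = 0.050655, e^(−t/τ₂) = 0.11727.
C₂ = 3.66·[1 − (16.830·0.050655 − 23.422·0.11727)/(-6.5919)] = 3.66·0.71265 = 2.6083 g/L.

2.61 g/L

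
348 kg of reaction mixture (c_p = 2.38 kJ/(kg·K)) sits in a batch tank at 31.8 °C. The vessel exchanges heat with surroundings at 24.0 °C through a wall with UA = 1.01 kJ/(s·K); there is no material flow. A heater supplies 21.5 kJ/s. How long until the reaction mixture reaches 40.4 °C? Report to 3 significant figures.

832 s

Heat balance on the well-mixed liquid: M c_p dT/dt = −UA(T − T_amb) + Q̇.
τ = M c_p/UA = 820.04 s; T_ss = T_amb + Q̇/UA = 24.0 + 21.5/1.01 = 45.287 °C.
T(t) = T_ss + (T₀ − T_ss)e^(−t/τ); set T = 40.4:
t = −τ ln[(T − T_ss)/(T₀ − T_ss)] = −820.04 · ln(0.36236) = 832.45 s.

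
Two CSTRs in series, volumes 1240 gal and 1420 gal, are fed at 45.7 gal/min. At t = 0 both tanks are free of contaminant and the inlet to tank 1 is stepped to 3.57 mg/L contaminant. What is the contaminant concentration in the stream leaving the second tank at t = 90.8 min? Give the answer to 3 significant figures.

Time constants: τᵢ = Vᵢ/Q for each well-mixed tank.
τ₁ = 1240/45.7 = 27.133 min; τ₂ = 1420/45.7 = 31.072 min.
Solving the cascade with C₁(0)=C₂(0)=0 gives C₂(t) = C_in[1 − (τ₁ e^(−t/τ₁) − τ₂ e^(−t/τ₂))/(τ₁ − τ₂)].
At t = 90.8: e^(−t/τ₁) = 0.035210, e^(−t/τ₂) = 0.053814.
C₂ = 3.57·[1 − (27.133·0.035210 − 31.072·0.053814)/(-3.9387)] = 3.57·0.81803 = 2.9204 mg/L.

2.92 mg/L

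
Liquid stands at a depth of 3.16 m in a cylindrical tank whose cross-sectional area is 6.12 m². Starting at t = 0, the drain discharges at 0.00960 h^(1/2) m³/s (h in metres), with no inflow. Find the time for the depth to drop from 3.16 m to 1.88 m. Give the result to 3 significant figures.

With no inflow, A dh/dt = −0.00960 √h.
∫ h^(−1/2) dh = −(0.00960/A) ∫ dt, giving 2√h = 2√h₀ − (0.00960/A) t.
t = 2A(√h₀ − √h)/0.00960 = 2·6.12·(√3.16 − √1.88)/0.00960
  = 12.240 × (1.7776 − 1.3711) / 0.00960 = 518.30 s.

518 s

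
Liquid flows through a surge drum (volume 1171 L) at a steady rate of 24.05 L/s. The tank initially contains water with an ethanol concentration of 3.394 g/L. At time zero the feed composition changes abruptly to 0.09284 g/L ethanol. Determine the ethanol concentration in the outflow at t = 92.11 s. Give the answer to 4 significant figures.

0.5907 g/L

Mass balance on the solute (V constant): V dC/dt = Q(C_in − C).
Rewrite as dC/dt + C/τ = C_in/τ, τ = V/Q = 48.6902 s.
Integrating: C(t) = C_in + (C₀ − C_in) e^(−t/τ).
C(92.11) = 0.09284 + (3.394 − 0.09284)·e^(−92.11/48.6902) = 0.09284 + (3.30116)·0.150807 = 0.590678 g/L.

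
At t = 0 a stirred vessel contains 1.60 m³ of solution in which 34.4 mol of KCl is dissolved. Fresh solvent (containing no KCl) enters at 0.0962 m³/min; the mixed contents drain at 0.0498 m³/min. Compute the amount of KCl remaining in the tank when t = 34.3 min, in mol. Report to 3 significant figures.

16.4 mol

Let m(t) be the amount of KCl. Volume: V(t) = V₀ + (Q_in − Q_out) t = 1.60 + 0.046400 t; V(34.3) = 3.1915 m³.
No KCl enters, so dm/dt = −Q_out · (m/V).
Separate: dm/m = −Q_out dt/V(t) ⇒ ln(m/m₀) = −(Q_out/(Q_in−Q_out)) ln(V/V₀).
m = m₀ (V₀/V)^(Q_out/(Q_in−Q_out)) = 34.4 × (1.60/3.1915)^(1.0733) = 16.395 mol.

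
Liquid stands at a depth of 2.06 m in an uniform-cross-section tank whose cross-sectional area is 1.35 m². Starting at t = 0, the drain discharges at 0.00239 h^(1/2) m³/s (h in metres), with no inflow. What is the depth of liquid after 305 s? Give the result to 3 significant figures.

A dh/dt = −Q_out = −0.00239 √h.
This is separable: 2 d(√h)/dt = −0.00239/A, so √h = √h₀ − (0.00239/(2A)) t.
√h = √2.06 − 0.00239·305/(2·1.35) = 1.4353 − 0.26998 = 1.1653.
h = 1.1653² = 1.3579 m.

1.36 m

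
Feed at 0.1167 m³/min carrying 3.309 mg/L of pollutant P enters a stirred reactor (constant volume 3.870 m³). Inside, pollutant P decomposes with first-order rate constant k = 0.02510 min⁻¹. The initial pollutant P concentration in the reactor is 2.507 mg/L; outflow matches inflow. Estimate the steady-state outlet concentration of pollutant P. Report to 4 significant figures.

Species balance: V dC/dt = Q C_in − Q C − k V C.
Steady state (dC/dt = 0): C_ss = Q C_in/(Q + kV) = C_in/(1 + kV/Q).
C_ss = 0.1167·3.309/(0.1167 + 0.02510·3.870) = 0.386160/0.213837 = 1.80586 mg/L.

1.806 mg/L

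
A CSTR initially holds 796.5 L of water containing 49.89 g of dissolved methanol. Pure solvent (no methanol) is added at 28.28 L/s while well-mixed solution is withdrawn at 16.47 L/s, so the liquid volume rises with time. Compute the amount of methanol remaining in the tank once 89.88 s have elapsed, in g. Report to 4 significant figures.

Let m(t) be the amount of methanol. Volume: V(t) = V₀ + (Q_in − Q_out) t = 796.5 + 11.8100 t; V(89.88) = 1857.98 L.
Species balance (pure solvent in): dm/dt = −Q_out · m/V(t).
Separate: dm/m = −Q_out dt/V(t) ⇒ ln(m/m₀) = −(Q_out/(Q_in−Q_out)) ln(V/V₀).
m = m₀ (V₀/V)^(Q_out/(Q_in−Q_out)) = 49.89 × (796.5/1857.98)^(1.39458) = 15.3112 g.

15.31 g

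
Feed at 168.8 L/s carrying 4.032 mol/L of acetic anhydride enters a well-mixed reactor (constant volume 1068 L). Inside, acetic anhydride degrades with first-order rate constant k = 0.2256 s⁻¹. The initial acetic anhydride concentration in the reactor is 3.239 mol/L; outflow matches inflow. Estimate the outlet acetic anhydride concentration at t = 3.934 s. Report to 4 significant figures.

V dC/dt = Q(C_in − C) − k V C.
This is linear with rate a = Q/V + k = 0.383652 s⁻¹.
C_ss = Q C_in/(Q + kV) = 1.66105 mol/L; C(t) = C_ss + (C₀ − C_ss) e^(−a t).
C(3.934) = 1.66105 + (1.57795)·e^(−0.383652·3.934) = 1.66105 + (1.57795)·0.221067 = 2.00989 mol/L.

2.010 mol/L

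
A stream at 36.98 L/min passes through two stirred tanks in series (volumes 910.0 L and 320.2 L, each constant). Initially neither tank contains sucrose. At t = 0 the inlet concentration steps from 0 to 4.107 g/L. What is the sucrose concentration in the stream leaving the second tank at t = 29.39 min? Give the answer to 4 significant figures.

Time constants: τᵢ = Vᵢ/Q for each well-mixed tank.
τ₁ = 910.0/36.98 = 24.6079 min; τ₂ = 320.2/36.98 = 8.65873 min.
Solving the cascade with C₁(0)=C₂(0)=0 gives C₂(t) = C_in[1 − (τ₁ e^(−t/τ₁) − τ₂ e^(−t/τ₂))/(τ₁ − τ₂)].
At t = 29.39: e^(−t/τ₁) = 0.302906, e^(−t/τ₂) = 0.0335654.
C₂ = 4.107·[1 − (24.6079·0.302906 − 8.65873·0.0335654)/(15.9492)] = 4.107·0.550870 = 2.26242 g/L.

2.262 g/L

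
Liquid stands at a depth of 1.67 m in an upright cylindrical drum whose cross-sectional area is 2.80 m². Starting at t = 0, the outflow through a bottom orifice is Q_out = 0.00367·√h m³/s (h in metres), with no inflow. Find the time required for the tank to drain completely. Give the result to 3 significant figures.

1970 s

With no inflow, A dh/dt = −0.00367 √h.
Separate and integrate: 2(√h − √h₀) = −(0.00367/A) t.
Set h = 0: 2√h₀ = (0.00367/A) t_empty ⇒ t_empty = 2A√h₀/0.00367.
t_empty = 2·2.80·√1.67/0.00367 = 5.6000·1.2923/0.00367 = 1971.9 s.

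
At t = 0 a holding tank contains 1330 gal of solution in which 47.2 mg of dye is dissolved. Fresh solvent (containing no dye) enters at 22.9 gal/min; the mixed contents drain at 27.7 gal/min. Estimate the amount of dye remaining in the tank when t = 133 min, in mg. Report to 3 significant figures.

1.08 mg

Total volume: dV/dt = Q_in − Q_out = -4.8000 gal/min, so V(t) = 1330 − 4.8000 t and V(133) = 691.60 gal.
No dye enters, so dm/dt = −Q_out · (m/V).
Separate: dm/m = −Q_out dt/V(t) ⇒ ln(m/m₀) = −(Q_out/(Q_in−Q_out)) ln(V/V₀).
m = m₀ (V₀/V)^(Q_out/(Q_in−Q_out)) = 47.2 × (1330/691.60)^(-5.7708) = 1.0840 mg.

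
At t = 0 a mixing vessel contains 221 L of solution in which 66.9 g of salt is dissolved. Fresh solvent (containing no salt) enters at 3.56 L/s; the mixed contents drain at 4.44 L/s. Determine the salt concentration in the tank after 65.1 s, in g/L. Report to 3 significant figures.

0.0899 g/L

Let m(t) be the amount of salt. Volume: V(t) = V₀ + (Q_in − Q_out) t = 221 − 0.88000 t; V(65.1) = 163.71 L.
Solute balance: dm/dt = 0 − Q_out C = −Q_out m/V(t).
Separate: dm/m = −Q_out dt/V(t) ⇒ ln(m/m₀) = −(Q_out/(Q_in−Q_out)) ln(V/V₀).
m = m₀ (V₀/V)^(Q_out/(Q_in−Q_out)) = 66.9 × (221/163.71)^(-5.0455) = 14.721 g.
C = m/V = 14.721/163.71 = 0.089922 g/L.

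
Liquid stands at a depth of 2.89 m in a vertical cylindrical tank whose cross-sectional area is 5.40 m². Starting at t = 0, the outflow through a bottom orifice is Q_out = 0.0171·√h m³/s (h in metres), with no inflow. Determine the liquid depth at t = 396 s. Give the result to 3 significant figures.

With no inflow, A dh/dt = −0.0171 √h.
∫ h^(−1/2) dh = −(0.0171/A) ∫ dt, giving 2√h = 2√h₀ − (0.0171/A) t.
√h = √2.89 − 0.0171·396/(2·5.40) = 1.7000 − 0.62700 = 1.0730.
h = 1.0730² = 1.1513 m.

1.15 m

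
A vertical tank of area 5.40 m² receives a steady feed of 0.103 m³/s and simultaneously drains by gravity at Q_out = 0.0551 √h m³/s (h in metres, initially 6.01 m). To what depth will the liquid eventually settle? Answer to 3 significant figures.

3.49 m

A dh/dt = Q_in − 0.0551 √h. Steady state requires inflow = outflow:
Q_in = 0.0551 √h_ss ⇒ √h_ss = 0.103/0.0551 = 1.8693.
h_ss = 1.8693² = 3.4944 m. (Since h₀ = 6.01 m > h_ss, the level will fall toward this value.)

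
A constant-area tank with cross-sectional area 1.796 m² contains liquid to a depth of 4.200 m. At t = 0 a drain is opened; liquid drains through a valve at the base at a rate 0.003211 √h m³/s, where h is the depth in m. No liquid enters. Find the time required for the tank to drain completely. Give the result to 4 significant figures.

Accumulation of liquid (constant cross-section A): A dh/dt = −0.003211 √h.
This is separable: 2 d(√h)/dt = −0.003211/A, so √h = √h₀ − (0.003211/(2A)) t.
Set h = 0: 2√h₀ = (0.003211/A) t_empty ⇒ t_empty = 2A√h₀/0.003211.
t_empty = 2·1.796·√4.200/0.003211 = 3.59200·2.04939/0.003211 = 2292.56 s.

2293 s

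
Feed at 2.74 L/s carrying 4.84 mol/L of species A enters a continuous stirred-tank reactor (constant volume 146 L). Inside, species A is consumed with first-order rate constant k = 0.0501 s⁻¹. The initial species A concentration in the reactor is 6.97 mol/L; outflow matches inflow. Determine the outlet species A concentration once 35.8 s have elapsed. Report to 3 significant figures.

1.80 mol/L

Species balance: V dC/dt = Q C_in − Q C − k V C.
This is linear with rate a = Q/V + k = 0.068867 s⁻¹.
C_ss = Q C_in/(Q + kV) = 1.3190 mol/L; C(t) = C_ss + (C₀ − C_ss) e^(−a t).
C(35.8) = 1.3190 + (5.6510)·e^(−0.068867·35.8) = 1.3190 + (5.6510)·0.084971 = 1.7991 mol/L.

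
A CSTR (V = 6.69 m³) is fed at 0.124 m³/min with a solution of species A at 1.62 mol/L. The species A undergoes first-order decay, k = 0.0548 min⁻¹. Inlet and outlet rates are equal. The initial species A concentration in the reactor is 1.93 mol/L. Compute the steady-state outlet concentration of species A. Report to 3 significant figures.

Species balance: V dC/dt = Q C_in − Q C − k V C.
Steady state (dC/dt = 0): C_ss = Q C_in/(Q + kV) = C_in/(1 + kV/Q).
C_ss = 0.124·1.62/(0.124 + 0.0548·6.69) = 0.20088/0.49061 = 0.40945 mol/L.

0.409 mol/L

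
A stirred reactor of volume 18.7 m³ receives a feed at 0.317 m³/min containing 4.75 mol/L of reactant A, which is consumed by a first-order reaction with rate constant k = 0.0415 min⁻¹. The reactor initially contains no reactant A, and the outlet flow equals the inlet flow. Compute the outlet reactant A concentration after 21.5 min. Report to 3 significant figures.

Accumulation = in − out − consumed: V dC/dt = Q C_in − Q C − k V C.
dC/dt = (Q/V) C_in − (Q/V + k) C; effective rate a = Q/V + k = 0.016952 + 0.0415 = 0.058452 min⁻¹.
C_ss = Q C_in/(Q + kV) = 1.3776 mol/L; C(t) = C_ss + (C₀ − C_ss) e^(−a t).
C(21.5) = 1.3776 + (-1.3776)·e^(−0.058452·21.5) = 1.3776 + (-1.3776)·0.28459 = 0.98553 mol/L.

0.986 mol/L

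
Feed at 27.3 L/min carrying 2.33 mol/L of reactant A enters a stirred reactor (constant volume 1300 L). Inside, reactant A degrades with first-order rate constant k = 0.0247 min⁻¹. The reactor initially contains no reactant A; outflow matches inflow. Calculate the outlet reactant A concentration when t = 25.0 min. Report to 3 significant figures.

Species balance: V dC/dt = Q C_in − Q C − k V C.
This is linear with rate a = Q/V + k = 0.045700 min⁻¹.
C_ss = Q C_in/(Q + kV) = 1.0707 mol/L; C(t) = C_ss + (C₀ − C_ss) e^(−a t).
C(25.0) = 1.0707 + (-1.0707)·e^(−0.045700·25.0) = 1.0707 + (-1.0707)·0.31902 = 0.72911 mol/L.

0.729 mol/L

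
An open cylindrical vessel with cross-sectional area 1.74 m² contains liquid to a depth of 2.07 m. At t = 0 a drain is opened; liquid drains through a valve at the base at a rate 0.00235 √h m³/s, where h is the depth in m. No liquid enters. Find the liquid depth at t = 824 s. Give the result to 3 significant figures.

A dh/dt = −Q_out = −0.00235 √h.
This is separable: 2 d(√h)/dt = −0.00235/A, so √h = √h₀ − (0.00235/(2A)) t.
√h = √2.07 − 0.00235·824/(2·1.74) = 1.4387 − 0.55644 = 0.88231.
h = 0.88231² = 0.77848 m.

0.778 m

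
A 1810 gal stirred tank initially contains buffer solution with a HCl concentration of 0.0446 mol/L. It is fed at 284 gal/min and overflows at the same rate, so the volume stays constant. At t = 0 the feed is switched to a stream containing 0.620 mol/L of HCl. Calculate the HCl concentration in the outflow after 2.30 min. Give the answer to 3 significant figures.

0.219 mol/L

Transient balance on the dissolved component: V dC/dt = Q(C_in − C).
Time constant τ = V/Q = 1810/284 = 6.3732 min.
This is linear first-order; C(t) = C_in + (C₀ − C_in) e^(−t/τ).
C(2.30) = 0.620 + (0.0446 − 0.620)·e^(−2.30/6.3732) = 0.620 + (-0.57540)·0.69706 = 0.21891 mol/L.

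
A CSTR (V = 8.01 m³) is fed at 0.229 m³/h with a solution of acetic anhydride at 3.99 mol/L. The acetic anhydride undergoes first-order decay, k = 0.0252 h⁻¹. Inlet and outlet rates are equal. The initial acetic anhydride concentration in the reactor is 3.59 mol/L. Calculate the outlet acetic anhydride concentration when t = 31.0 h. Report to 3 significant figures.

2.40 mol/L

Accumulation = in − out − consumed: V dC/dt = Q C_in − Q C − k V C.
dC/dt = (Q/V) C_in − (Q/V + k) C; effective rate a = Q/V + k = 0.028589 + 0.0252 = 0.053789 h⁻¹.
C_ss = Q C_in/(Q + kV) = 2.1207 mol/L; C(t) = C_ss + (C₀ − C_ss) e^(−a t).
C(31.0) = 2.1207 + (1.4693)·e^(−0.053789·31.0) = 2.1207 + (1.4693)·0.18872 = 2.3980 mol/L.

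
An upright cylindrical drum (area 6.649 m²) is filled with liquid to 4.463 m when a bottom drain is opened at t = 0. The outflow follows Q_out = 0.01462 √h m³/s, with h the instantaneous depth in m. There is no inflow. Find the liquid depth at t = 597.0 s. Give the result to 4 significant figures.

Mass balance (ρ constant): A dh/dt = −0.01462 √h.
∫ h^(−1/2) dh = −(0.01462/A) ∫ dt, giving 2√h = 2√h₀ − (0.01462/A) t.
√h = √4.463 − 0.01462·597.0/(2·6.649) = 2.11258 − 0.656350 = 1.45623.
h = 1.45623² = 2.12061 m.

2.121 m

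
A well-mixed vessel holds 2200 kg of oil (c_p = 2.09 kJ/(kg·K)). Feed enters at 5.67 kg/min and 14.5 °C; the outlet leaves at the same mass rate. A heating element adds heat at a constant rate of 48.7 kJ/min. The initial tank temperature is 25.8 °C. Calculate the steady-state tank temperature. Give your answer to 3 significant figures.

M c_p dT/dt = ṁ c_p (T_in − T) + Q̇.
At steady state dT/dt = 0 ⇒ T_ss = T_in + Q̇/(ṁ c_p) = 14.5 + 48.7/(5.67·2.09) = 18.610 °C.

18.6 °C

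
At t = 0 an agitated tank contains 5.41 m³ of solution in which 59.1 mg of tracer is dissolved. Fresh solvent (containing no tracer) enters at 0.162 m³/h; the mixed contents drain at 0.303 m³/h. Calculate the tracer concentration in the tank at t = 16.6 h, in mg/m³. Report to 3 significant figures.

5.70 mg/m³

Let m(t) be the amount of tracer. Volume: V(t) = V₀ + (Q_in − Q_out) t = 5.41 − 0.14100 t; V(16.6) = 3.0694 m³.
No tracer enters, so dm/dt = −Q_out · (m/V).
Separate: dm/m = −Q_out dt/V(t) ⇒ ln(m/m₀) = −(Q_out/(Q_in−Q_out)) ln(V/V₀).
m = m₀ (V₀/V)^(Q_out/(Q_in−Q_out)) = 59.1 × (5.41/3.0694)^(-2.1489) = 17.484 mg.
C = m/V = 17.484/3.0694 = 5.6962 mg/m³.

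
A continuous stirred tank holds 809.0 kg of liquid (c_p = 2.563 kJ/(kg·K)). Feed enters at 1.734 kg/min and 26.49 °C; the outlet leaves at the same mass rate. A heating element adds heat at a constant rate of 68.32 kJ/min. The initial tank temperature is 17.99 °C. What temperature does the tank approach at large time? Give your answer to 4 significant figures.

Heat balance on the well-mixed liquid: M c_p dT/dt = ṁ c_p (T_in − T) + 68.32.
At steady state dT/dt = 0 ⇒ T_ss = T_in + Q̇/(ṁ c_p) = 26.49 + 68.32/(1.734·2.563) = 41.8627 °C.

41.86 °C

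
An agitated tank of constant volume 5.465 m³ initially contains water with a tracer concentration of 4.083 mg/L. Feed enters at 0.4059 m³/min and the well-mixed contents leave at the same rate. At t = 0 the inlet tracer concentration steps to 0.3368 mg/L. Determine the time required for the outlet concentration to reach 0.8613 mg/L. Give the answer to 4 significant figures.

Species balance: V dC/dt = Q(C_in − C) ⇒ τ = V/Q = 13.4639 min.
C(t) = C_in + (C₀ − C_in) e^(−t/τ). Set C = 0.8613 and solve for t:
e^(−t/τ) = (C − C_in)/(C₀ − C_in) = (0.8613 − 0.3368)/(4.083 − 0.3368) = 0.140009
t = −τ ln(…) = 13.4639 × 1.96605 = 26.4707 min.

26.47 min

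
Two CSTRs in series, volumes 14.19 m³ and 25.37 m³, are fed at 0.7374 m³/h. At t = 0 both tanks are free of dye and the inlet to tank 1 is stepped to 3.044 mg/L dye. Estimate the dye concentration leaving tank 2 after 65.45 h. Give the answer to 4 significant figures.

2.142 mg/L

Each tank obeys Vᵢ dCᵢ/dt = Q(Cᵢ₋₁ − Cᵢ), so τᵢ = Vᵢ/Q.
τ₁ = 14.19/0.7374 = 19.2433 h; τ₂ = 25.37/0.7374 = 34.4047 h.
Solving the cascade with C₁(0)=C₂(0)=0 gives C₂(t) = C_in[1 − (τ₁ e^(−t/τ₁) − τ₂ e^(−t/τ₂))/(τ₁ − τ₂)].
At t = 65.45: e^(−t/τ₁) = 0.0333337, e^(−t/τ₂) = 0.149216.
C₂ = 3.044·[1 − (19.2433·0.0333337 − 34.4047·0.149216)/(-15.1614)] = 3.044·0.703702 = 2.14207 mg/L.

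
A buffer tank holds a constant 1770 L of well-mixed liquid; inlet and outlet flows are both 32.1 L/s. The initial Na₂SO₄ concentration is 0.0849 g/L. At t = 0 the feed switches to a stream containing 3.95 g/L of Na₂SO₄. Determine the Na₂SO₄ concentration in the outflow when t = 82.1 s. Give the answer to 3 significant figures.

3.08 g/L

Accumulation = in − out for the solute gives V dC/dt = Q(C_in − C).
Time constant τ = V/Q = 1770/32.1 = 55.140 s.
Integrating: C(t) = C_in + (C₀ − C_in) e^(−t/τ).
C(82.1) = 3.95 + (0.0849 − 3.95)·e^(−82.1/55.140) = 3.95 + (-3.8651)·0.22561 = 3.0780 g/L.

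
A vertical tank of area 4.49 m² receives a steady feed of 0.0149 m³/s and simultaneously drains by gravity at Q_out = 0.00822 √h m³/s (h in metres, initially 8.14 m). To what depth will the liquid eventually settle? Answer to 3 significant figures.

A dh/dt = Q_in − 0.00822 √h. Steady state requires inflow = outflow:
Q_in = 0.00822 √h_ss ⇒ √h_ss = 0.0149/0.00822 = 1.8127.
h_ss = 1.8127² = 3.2857 m. (Since h₀ = 8.14 m > h_ss, the level will fall toward this value.)

3.29 m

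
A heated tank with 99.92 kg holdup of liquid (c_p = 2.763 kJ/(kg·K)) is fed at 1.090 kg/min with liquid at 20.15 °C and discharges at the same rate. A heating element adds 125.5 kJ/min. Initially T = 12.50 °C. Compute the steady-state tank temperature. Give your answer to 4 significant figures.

Energy balance: M c_p dT/dt = ṁ c_p (T_in − T) + 125.5.
At steady state dT/dt = 0 ⇒ T_ss = T_in + Q̇/(ṁ c_p) = 20.15 + 125.5/(1.090·2.763) = 61.8212 °C.

61.82 °C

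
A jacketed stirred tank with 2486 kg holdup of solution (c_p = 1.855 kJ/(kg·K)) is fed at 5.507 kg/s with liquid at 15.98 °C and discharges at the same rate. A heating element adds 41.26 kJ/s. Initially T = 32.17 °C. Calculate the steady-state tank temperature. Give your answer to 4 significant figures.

20.02 °C

M c_p dT/dt = ṁ c_p (T_in − T) + Q̇.
At steady state dT/dt = 0 ⇒ T_ss = T_in + Q̇/(ṁ c_p) = 15.98 + 41.26/(5.507·1.855) = 20.0190 °C.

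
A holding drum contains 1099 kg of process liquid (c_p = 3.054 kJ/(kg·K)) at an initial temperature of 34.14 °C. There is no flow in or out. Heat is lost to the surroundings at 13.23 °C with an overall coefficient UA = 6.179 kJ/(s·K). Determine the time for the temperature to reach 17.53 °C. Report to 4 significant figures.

859.1 s

First-law balance (no shaft work): M c_p dT/dt = −UA(T − T_amb).
τ = M c_p/UA = 543.186 s; T_ss = T_amb = 13.2300 °C.
T(t) = T_ss + (T₀ − T_ss)e^(−t/τ); set T = 17.53:
t = −τ ln[(T − T_ss)/(T₀ − T_ss)] = −543.186 · ln(0.205643) = 859.110 s.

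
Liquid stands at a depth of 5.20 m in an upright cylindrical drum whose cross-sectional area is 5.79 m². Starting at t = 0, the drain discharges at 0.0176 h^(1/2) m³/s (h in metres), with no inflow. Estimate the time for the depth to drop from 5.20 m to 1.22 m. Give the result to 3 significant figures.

774 s

With no inflow, A dh/dt = −0.0176 √h.
This is separable: 2 d(√h)/dt = −0.0176/A, so √h = √h₀ − (0.0176/(2A)) t.
t = 2A(√h₀ − √h)/0.0176 = 2·5.79·(√5.20 − √1.22)/0.0176
  = 11.580 × (2.2804 − 1.1045) / 0.0176 = 773.63 s.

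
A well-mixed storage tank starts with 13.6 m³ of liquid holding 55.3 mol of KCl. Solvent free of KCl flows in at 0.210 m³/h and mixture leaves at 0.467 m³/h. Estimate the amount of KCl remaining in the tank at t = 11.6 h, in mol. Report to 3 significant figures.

Let m(t) be the amount of KCl. Volume: V(t) = V₀ + (Q_in − Q_out) t = 13.6 − 0.25700 t; V(11.6) = 10.619 m³.
Species balance (pure solvent in): dm/dt = −Q_out · m/V(t).
dm/m = −Q_out dt/(V₀ − 0.25700 t); integrating gives ln(m/m₀) = −(Q_out/(Q_in−Q_out)) ln(V/V₀).
m = m₀ (V₀/V)^(Q_out/(Q_in−Q_out)) = 55.3 × (13.6/10.619)^(-1.8171) = 35.274 mol.

35.3 mol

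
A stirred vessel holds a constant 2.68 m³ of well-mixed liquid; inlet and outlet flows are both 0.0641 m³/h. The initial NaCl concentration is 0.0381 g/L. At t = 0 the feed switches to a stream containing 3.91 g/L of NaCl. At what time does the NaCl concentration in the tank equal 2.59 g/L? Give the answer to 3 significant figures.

Species balance: V dC/dt = Q(C_in − C) ⇒ τ = V/Q = 41.810 h.
C(t) = C_in + (C₀ − C_in) e^(−t/τ). Set C = 2.59 and solve for t:
e^(−t/τ) = (C − C_in)/(C₀ − C_in) = (2.59 − 3.91)/(0.0381 − 3.91) = 0.34092
t = −τ ln(…) = 41.810 × 1.0761 = 44.992 h.

45.0 h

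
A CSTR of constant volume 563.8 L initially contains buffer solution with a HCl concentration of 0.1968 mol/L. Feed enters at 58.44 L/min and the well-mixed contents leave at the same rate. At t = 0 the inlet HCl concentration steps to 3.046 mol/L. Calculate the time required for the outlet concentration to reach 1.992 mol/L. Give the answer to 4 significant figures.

9.594 min

Species balance on the tank: V dC/dt = Q(C_in − C), so τ = V/Q = 9.64750 min.
C(t) = C_in + (C₀ − C_in) e^(−t/τ). Set C = 1.992 and solve for t:
e^(−t/τ) = (C − C_in)/(C₀ − C_in) = (1.992 − 3.046)/(0.1968 − 3.046) = 0.369928
t = −τ ln(…) = 9.64750 × 0.994446 = 9.59392 min.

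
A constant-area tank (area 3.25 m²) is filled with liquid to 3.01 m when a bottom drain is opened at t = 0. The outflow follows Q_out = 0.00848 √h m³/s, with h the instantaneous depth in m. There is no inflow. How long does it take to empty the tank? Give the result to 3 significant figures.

1330 s

A dh/dt = −Q_out = −0.00848 √h.
This is separable: 2 d(√h)/dt = −0.00848/A, so √h = √h₀ − (0.00848/(2A)) t.
Set h = 0: 2√h₀ = (0.00848/A) t_empty ⇒ t_empty = 2A√h₀/0.00848.
t_empty = 2·3.25·√3.01/0.00848 = 6.5000·1.7349/0.00848 = 1329.8 s.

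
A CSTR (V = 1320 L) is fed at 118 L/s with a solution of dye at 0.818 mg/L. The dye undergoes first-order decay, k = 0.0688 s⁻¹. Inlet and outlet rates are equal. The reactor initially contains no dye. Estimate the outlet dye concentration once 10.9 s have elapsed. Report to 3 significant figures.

V dC/dt = Q(C_in − C) − k V C.
dC/dt = (Q/V) C_in − (Q/V + k) C; effective rate a = Q/V + k = 0.089394 + 0.0688 = 0.15819 s⁻¹.
C_ss = Q C_in/(Q + kV) = 0.46224 mg/L; C(t) = C_ss + (C₀ − C_ss) e^(−a t).
C(10.9) = 0.46224 + (-0.46224)·e^(−0.15819·10.9) = 0.46224 + (-0.46224)·0.17830 = 0.37983 mg/L.

0.380 mg/L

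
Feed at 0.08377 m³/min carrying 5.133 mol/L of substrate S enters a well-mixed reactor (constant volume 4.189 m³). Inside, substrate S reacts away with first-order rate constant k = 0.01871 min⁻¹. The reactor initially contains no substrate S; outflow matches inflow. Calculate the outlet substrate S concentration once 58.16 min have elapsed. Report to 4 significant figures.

Accumulation = in − out − consumed: V dC/dt = Q C_in − Q C − k V C.
dC/dt = (Q/V) C_in − (Q/V + k) C; effective rate a = Q/V + k = 0.0199976 + 0.01871 = 0.0387076 min⁻¹.
C_ss = Q C_in/(Q + kV) = 2.65187 mol/L; C(t) = C_ss + (C₀ − C_ss) e^(−a t).
C(58.16) = 2.65187 + (-2.65187)·e^(−0.0387076·58.16) = 2.65187 + (-2.65187)·0.105269 = 2.37271 mol/L.

2.373 mol/L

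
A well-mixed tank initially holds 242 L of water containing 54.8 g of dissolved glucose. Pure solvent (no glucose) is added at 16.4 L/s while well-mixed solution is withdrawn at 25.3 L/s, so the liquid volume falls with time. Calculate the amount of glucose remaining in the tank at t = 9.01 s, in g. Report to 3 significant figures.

Total volume: dV/dt = Q_in − Q_out = -8.9000 L/s, so V(t) = 242 − 8.9000 t and V(9.01) = 161.81 L.
Solute balance: dm/dt = 0 − Q_out C = −Q_out m/V(t).
dm/m = −Q_out dt/(V₀ − 8.9000 t); integrating gives ln(m/m₀) = −(Q_out/(Q_in−Q_out)) ln(V/V₀).
m = m₀ (V₀/V)^(Q_out/(Q_in−Q_out)) = 54.8 × (242/161.81)^(-2.8427) = 17.452 g.

17.5 g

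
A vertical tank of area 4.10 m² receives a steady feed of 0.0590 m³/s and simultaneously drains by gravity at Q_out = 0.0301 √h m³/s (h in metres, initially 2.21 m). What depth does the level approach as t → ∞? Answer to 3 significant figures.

3.84 m

Level balance: A dh/dt = 0.0590 − 0.0301 √h. Setting dh/dt = 0:
Q_in = 0.0301 √h_ss ⇒ √h_ss = 0.0590/0.0301 = 1.9601.
h_ss = 1.9601² = 3.8421 m. (Since h₀ = 2.21 m < h_ss, the level will rise toward this value.)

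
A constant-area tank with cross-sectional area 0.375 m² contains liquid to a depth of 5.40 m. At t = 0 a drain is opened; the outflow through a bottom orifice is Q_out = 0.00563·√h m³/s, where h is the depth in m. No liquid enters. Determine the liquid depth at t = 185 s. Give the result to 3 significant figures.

0.874 m

Accumulation of liquid (constant cross-section A): A dh/dt = −0.00563 √h.
∫ h^(−1/2) dh = −(0.00563/A) ∫ dt, giving 2√h = 2√h₀ − (0.00563/A) t.
√h = √5.40 − 0.00563·185/(2·0.375) = 2.3238 − 1.3887 = 0.93506.
h = 0.93506² = 0.87433 m.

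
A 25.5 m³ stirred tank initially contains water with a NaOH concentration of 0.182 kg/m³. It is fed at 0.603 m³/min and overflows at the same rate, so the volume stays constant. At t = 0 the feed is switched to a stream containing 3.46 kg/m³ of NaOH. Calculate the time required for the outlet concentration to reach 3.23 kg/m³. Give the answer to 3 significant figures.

Species balance: V dC/dt = Q(C_in − C) ⇒ τ = V/Q = 42.289 min.
C(t) = C_in + (C₀ − C_in) e^(−t/τ). Set C = 3.23 and solve for t:
e^(−t/τ) = (C − C_in)/(C₀ − C_in) = (3.23 − 3.46)/(0.182 − 3.46) = 0.070165
t = −τ ln(…) = 42.289 × 2.6569 = 112.36 min.

112 min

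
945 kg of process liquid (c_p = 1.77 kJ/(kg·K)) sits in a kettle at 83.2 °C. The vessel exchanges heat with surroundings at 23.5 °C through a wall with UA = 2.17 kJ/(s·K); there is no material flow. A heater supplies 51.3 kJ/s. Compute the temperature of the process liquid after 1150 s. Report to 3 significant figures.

Lumped-capacitance energy balance: M c_p dT/dt = UA(T_amb − T) + Q̇.
dT/dt = (T_ss − T)/τ with T_ss = T_amb + Q̇/UA = 23.5 + 51.3/2.17 = 47.141 °C, τ = M c_p/UA = 945·1.77/2.17 = 770.81 s.
Solution: T(t) = T_ss + (T₀ − T_ss) e^(−t/τ).
T(1150) = 47.141 + (36.059)·0.22493 = 55.252 °C.

55.3 °C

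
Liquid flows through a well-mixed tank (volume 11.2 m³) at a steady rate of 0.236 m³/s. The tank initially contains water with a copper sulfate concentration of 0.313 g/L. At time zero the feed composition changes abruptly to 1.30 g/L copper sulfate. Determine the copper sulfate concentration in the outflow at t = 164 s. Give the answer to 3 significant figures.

Mass balance on the solute (V constant): V dC/dt = Q(C_in − C).
So dC/dt = (C_in − C)/τ with τ = V/Q = 11.2/0.236 = 47.458 s.
Integrating: C(t) = C_in + (C₀ − C_in) e^(−t/τ).
C(164) = 1.30 + (0.313 − 1.30)·e^(−164/47.458) = 1.30 + (-0.98700)·0.031565 = 1.2688 g/L.

1.27 g/L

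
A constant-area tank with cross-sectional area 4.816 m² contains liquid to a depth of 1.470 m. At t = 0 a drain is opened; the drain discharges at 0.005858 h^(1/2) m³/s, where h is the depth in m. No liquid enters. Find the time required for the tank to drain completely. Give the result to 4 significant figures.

Unsteady balance on liquid volume: A dh/dt = −0.005858 √h.
Separate and integrate: 2(√h − √h₀) = −(0.005858/A) t.
Tank is empty when √h = 0: t_empty = 2A√h₀/0.005858.
t_empty = 2·4.816·√1.470/0.005858 = 9.63200·1.21244/0.005858 = 1993.54 s.

1994 s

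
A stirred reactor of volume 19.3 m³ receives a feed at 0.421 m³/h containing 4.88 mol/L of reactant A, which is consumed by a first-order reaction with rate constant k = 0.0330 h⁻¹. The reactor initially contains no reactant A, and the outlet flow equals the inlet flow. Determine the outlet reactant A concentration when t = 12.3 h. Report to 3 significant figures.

V dC/dt = Q(C_in − C) − k V C.
dC/dt = (Q/V) C_in − (Q/V + k) C; effective rate a = Q/V + k = 0.021813 + 0.0330 = 0.054813 h⁻¹.
C_ss = Q C_in/(Q + kV) = 1.9420 mol/L; C(t) = C_ss + (C₀ − C_ss) e^(−a t).
C(12.3) = 1.9420 + (-1.9420)·e^(−0.054813·12.3) = 1.9420 + (-1.9420)·0.50956 = 0.95245 mol/L.

0.952 mol/L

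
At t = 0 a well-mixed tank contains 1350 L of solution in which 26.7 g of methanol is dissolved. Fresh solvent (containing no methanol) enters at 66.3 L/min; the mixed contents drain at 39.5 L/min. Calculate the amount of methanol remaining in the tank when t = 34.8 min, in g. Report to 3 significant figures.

Let m(t) be the amount of methanol. Volume: V(t) = V₀ + (Q_in − Q_out) t = 1350 + 26.800 t; V(34.8) = 2282.6 L.
No methanol enters, so dm/dt = −Q_out · (m/V).
dm/m = −Q_out dt/(V₀ + 26.800 t); integrating gives ln(m/m₀) = −(Q_out/(Q_in−Q_out)) ln(V/V₀).
m = m₀ (V₀/V)^(Q_out/(Q_in−Q_out)) = 26.7 × (1350/2282.6)^(1.4739) = 12.312 g.

12.3 g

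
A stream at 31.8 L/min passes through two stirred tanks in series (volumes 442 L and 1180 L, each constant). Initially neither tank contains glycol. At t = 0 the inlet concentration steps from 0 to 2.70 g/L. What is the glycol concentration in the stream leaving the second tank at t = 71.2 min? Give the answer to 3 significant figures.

2.08 g/L

Species balance on tank i: dCᵢ/dt = (Cᵢ₋₁ − Cᵢ)/τᵢ with τᵢ = Vᵢ/Q.
τ₁ = 442/31.8 = 13.899 min; τ₂ = 1180/31.8 = 37.107 min.
Tank 1: C₁ = C_in(1 − e^(−t/τ₁)). Tank 2 (τ₁ ≠ τ₂): C₂ = C_in[1 − (τ₁ e^(−t/τ₁) − τ₂ e^(−t/τ₂))/(τ₁ − τ₂)].
At t = 71.2: e^(−t/τ₁) = 0.0059609, e^(−t/τ₂) = 0.14679.
C₂ = 2.70·[1 − (13.899·0.0059609 − 37.107·0.14679)/(-23.208)] = 2.70·0.76887 = 2.0760 g/L.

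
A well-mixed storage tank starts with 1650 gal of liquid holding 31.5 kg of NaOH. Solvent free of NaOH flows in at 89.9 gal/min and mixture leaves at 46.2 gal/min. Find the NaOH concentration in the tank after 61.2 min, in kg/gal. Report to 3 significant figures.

0.00263 kg/gal

Total volume: dV/dt = Q_in − Q_out = 43.700 gal/min, so V(t) = 1650 + 43.700 t and V(61.2) = 4324.4 gal.
No NaOH enters, so dm/dt = −Q_out · (m/V).
Separate: dm/m = −Q_out dt/V(t) ⇒ ln(m/m₀) = −(Q_out/(Q_in−Q_out)) ln(V/V₀).
m = m₀ (V₀/V)^(Q_out/(Q_in−Q_out)) = 31.5 × (1650/4324.4)^(1.0572) = 11.374 kg.
C = m/V = 11.374/4324.4 = 0.0026302 kg/gal.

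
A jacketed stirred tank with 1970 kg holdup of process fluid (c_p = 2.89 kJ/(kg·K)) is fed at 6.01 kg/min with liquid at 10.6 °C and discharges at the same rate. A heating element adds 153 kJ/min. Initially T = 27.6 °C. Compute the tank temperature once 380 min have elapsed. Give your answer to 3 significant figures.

22.0 °C

Energy balance: M c_p dT/dt = ṁ c_p (T_in − T) + 153.
τ = M/ṁ = 327.79 min; T_ss = T_in + Q̇/(ṁ c_p) = 10.6 + 153/(6.01·2.89) = 19.409 °C.
Integrating: T(t) = T_ss + (T₀ − T_ss) e^(−t/τ).
T(380) = 19.409 + (8.1912)·e^(−380/327.79) = 19.409 + (8.1912)·0.31371 = 21.978 °C.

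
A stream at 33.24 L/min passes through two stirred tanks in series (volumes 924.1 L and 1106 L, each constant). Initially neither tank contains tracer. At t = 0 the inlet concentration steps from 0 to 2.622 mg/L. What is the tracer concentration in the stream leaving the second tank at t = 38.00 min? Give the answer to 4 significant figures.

0.9292 mg/L

Time constants: τᵢ = Vᵢ/Q for each well-mixed tank.
τ₁ = 924.1/33.24 = 27.8008 min; τ₂ = 1106/33.24 = 33.2732 min.
Solving the cascade with C₁(0)=C₂(0)=0 gives C₂(t) = C_in[1 − (τ₁ e^(−t/τ₁) − τ₂ e^(−t/τ₂))/(τ₁ − τ₂)].
At t = 38.00: e^(−t/τ₁) = 0.254905, e^(−t/τ₂) = 0.319160.
C₂ = 2.622·[1 − (27.8008·0.254905 − 33.2732·0.319160)/(-5.47232)] = 2.622·0.354404 = 0.929248 mg/L.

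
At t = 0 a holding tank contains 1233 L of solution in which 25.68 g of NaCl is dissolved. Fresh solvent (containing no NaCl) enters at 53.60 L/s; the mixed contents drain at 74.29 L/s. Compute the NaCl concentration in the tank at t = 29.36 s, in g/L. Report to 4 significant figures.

Total volume: dV/dt = Q_in − Q_out = -20.6900 L/s, so V(t) = 1233 − 20.6900 t and V(29.36) = 625.542 L.
No NaCl enters, so dm/dt = −Q_out · (m/V).
Separate: dm/m = −Q_out dt/V(t) ⇒ ln(m/m₀) = −(Q_out/(Q_in−Q_out)) ln(V/V₀).
m = m₀ (V₀/V)^(Q_out/(Q_in−Q_out)) = 25.68 × (1233/625.542)^(-3.59062) = 2.24602 g.
C = m/V = 2.24602/625.542 = 0.00359052 g/L.

0.003591 g/L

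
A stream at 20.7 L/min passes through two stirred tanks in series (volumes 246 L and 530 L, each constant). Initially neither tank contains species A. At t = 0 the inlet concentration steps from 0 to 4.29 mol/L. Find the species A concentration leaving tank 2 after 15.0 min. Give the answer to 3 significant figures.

0.885 mol/L

Time constants: τᵢ = Vᵢ/Q for each well-mixed tank.
τ₁ = 246/20.7 = 11.884 min; τ₂ = 530/20.7 = 25.604 min.
Tank 1: C₁ = C_in(1 − e^(−t/τ₁)). Tank 2 (τ₁ ≠ τ₂): C₂ = C_in[1 − (τ₁ e^(−t/τ₁) − τ₂ e^(−t/τ₂))/(τ₁ − τ₂)].
At t = 15.0: e^(−t/τ₁) = 0.28303, e^(−t/τ₂) = 0.55663.
C₂ = 4.29·[1 − (11.884·0.28303 − 25.604·0.55663)/(-13.720)] = 4.29·0.20637 = 0.88535 mol/L.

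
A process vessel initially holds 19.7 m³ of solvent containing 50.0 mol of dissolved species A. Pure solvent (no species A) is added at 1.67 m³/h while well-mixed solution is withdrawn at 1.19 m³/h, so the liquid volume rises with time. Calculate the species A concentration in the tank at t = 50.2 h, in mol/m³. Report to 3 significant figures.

Let m(t) be the amount of species A. Volume: V(t) = V₀ + (Q_in − Q_out) t = 19.7 + 0.48000 t; V(50.2) = 43.796 m³.
Species balance (pure solvent in): dm/dt = −Q_out · m/V(t).
Separate: dm/m = −Q_out dt/V(t) ⇒ ln(m/m₀) = −(Q_out/(Q_in−Q_out)) ln(V/V₀).
m = m₀ (V₀/V)^(Q_out/(Q_in−Q_out)) = 50.0 × (19.7/43.796)^(2.4792) = 6.8989 mol.
C = m/V = 6.8989/43.796 = 0.15752 mol/m³.

0.158 mol/m³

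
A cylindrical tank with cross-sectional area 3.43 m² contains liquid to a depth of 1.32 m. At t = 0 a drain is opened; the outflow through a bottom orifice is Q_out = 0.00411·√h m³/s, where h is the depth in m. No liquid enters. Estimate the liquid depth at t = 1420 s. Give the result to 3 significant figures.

With no inflow, A dh/dt = −0.00411 √h.
This is separable: 2 d(√h)/dt = −0.00411/A, so √h = √h₀ − (0.00411/(2A)) t.
√h = √1.32 − 0.00411·1420/(2·3.43) = 1.1489 − 0.85076 = 0.29815.
h = 0.29815² = 0.088896 m.

0.0889 m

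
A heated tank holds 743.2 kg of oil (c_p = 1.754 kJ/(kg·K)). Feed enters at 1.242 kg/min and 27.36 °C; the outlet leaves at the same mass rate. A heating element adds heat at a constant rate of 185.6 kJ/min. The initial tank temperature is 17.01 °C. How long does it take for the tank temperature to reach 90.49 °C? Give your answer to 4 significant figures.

First-law balance (no shaft work): M c_p dT/dt = ṁ c_p (T_in − T) + 185.6.
τ = M/ṁ = 598.390 min; T_ss = T_in + Q̇/(ṁ c_p) = 112.557 °C.
T(t) = T_ss + (T₀ − T_ss) e^(−t/τ). Set T = 90.49:
e^(−t/τ) = (90.49 − 112.557)/(17.01 − 112.557) = 0.230958
t = −598.390 · ln(0.230958) = 876.951 min.

877.0 min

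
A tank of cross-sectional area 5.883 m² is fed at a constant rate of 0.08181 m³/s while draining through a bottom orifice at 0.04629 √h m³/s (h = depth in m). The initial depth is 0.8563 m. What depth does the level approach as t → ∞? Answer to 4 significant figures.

3.123 m

Volume balance on the tank: A dh/dt = Q_in − 0.04629 √h. At steady state dh/dt = 0:
Q_in = 0.04629 √h_ss ⇒ √h_ss = 0.08181/0.04629 = 1.76734.
h_ss = 1.76734² = 3.12348 m. (Since h₀ = 0.8563 m < h_ss, the level will rise toward this value.)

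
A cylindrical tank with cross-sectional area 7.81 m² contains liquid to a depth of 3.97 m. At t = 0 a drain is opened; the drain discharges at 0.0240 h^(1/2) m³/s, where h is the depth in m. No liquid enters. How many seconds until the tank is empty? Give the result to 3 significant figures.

Volume balance on the tank: A dh/dt = −0.0240 √h.
This is separable: 2 d(√h)/dt = −0.0240/A, so √h = √h₀ − (0.0240/(2A)) t.
Tank is empty when √h = 0: t_empty = 2A√h₀/0.0240.
t_empty = 2·7.81·√3.97/0.0240 = 15.620·1.9925/0.0240 = 1296.8 s.

1300 s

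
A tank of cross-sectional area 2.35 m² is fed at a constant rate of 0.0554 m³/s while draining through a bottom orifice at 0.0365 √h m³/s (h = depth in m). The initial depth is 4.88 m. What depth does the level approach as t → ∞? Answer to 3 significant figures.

Unsteady balance on liquid volume: A dh/dt = Q_in − 0.0365 √h. At steady state dh/dt = 0:
Q_in = 0.0365 √h_ss ⇒ √h_ss = 0.0554/0.0365 = 1.5178.
h_ss = 1.5178² = 2.3037 m. (Since h₀ = 4.88 m > h_ss, the level will fall toward this value.)

2.30 m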